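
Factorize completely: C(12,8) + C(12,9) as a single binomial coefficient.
By Pascal's identity: C(12,8) + C(12,9) = C(13,9) = 715.

Answer: C(13,9)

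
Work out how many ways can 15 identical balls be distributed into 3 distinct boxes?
136

Solution: C(15+3-1, 3-1) = C(17, 2) = 136.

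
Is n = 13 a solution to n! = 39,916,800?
No

13! = 13·12! = 13·479,001,600 = 6,227,020,800, which does not equal 39,916,800.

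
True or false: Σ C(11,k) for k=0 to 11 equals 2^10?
False

Explanation: Binomial theorem: Σ C(11,k) = (1+1)^11 = 2^11 = 2,048; RHS 2^10 = 1,024.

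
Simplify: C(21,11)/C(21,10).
1

Explanation: C(n,k+1)/C(n,k) = (n−k)/(k+1). Here (21−10)/(10+1) = 11/11 = 1.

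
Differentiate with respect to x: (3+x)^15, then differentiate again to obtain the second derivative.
210(3+x)^13

Reasoning: First derivative: 15(3+x)^{14}. Second derivative: 15·14·(3+x)^{13} = 210(3+x)^{13}.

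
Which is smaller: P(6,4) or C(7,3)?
C(7,3)

Explanation: P(6,4)=360, C(7,3)=35.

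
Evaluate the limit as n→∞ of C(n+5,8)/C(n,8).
Both numerator and denominator grow as n^8/8! for large n, so the ratio → 1.
Final answer: 1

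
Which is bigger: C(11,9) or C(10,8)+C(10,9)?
Equal
By Pascal's identity: C(11,9) = C(10,8)+C(10,9) = 55. Equal.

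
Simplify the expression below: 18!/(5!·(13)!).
8,568

This is C(18,5) = 8,568.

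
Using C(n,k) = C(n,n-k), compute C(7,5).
21

C(7,5) = C(7,2) = 21.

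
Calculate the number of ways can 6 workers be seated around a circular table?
120

Working:
Circular arrangements: (6-1)! = 120.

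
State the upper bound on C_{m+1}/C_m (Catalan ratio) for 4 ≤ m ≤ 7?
C_{m+1}/C_m = 2(2m+1)/(m+2), which increases with m. Maximum at m = 7: 2·15/9 = 10/3.

Answer: 10/3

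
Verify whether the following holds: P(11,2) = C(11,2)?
False
P(11,2) = 110 but C(11,2) = 55; they differ by a factor of 2! = 2, so the statement does not hold.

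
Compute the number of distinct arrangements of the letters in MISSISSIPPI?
34,650

Solution: Word has 11 letters (M=1, I=4, S=4, P=2). Arrangements: 11!/Π(k!) = 34,650.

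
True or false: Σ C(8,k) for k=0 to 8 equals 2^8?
Binomial theorem: Σ C(8,k) = (1+1)^8 = 2^8 = 256; RHS 2^8 = 256.

Answer: True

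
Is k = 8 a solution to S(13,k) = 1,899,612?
Yes

Reasoning: S(13,8) = 8·S(12,8) + S(12,7) = 8·159,027 + 627,396 = 1,899,612, which equals 1,899,612.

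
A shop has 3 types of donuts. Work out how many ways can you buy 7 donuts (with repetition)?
Stars and bars: C(7+3-1, 7) = C(9, 7) = 36.

Answer: 36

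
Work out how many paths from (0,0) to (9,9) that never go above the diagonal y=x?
4,862

Counted by the Catalan number C_9: C_9 = C(18,9)/(9+1) = 48,620/10 = 4,862.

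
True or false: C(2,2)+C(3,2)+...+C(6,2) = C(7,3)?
True

Hockey stick identity gives Σ = C(7,3) = 35; RHS C(7,3) = 35.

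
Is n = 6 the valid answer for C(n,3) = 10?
No

C(6,3) = 6·5·4/3! = 120/6 = 20, which does not equal 10.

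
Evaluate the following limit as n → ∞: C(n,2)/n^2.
1/2

Explanation: C(n,2) ≈ n^2/2! for large n. Limit = 1/2! = 1/2.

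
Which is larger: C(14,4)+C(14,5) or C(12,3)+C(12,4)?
First=3,003, Second=715.

Answer: C(14,4)+C(14,5)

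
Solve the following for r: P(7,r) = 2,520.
5

P(7,r) = 7·6·…·(7−r+1), a product of r factors. Multiplying down from 7: 7 = 7; 7·6 = 42; 7·6·5 = 210; 7·6·5·4 = 840; 7·6·5·4·3 = 2,520 ✓ (5 factors). So r = 5.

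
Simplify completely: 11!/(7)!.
7,920
This equals 11×10×...×8 = 7,920.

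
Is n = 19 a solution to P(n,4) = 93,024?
Yes

P(19,4) = 19·18·17·16 = 93,024, which equals 93,024.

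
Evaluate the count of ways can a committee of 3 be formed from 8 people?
56

Solution: C(8,3) = 8! / (3! × (8-3)!)
         = 8! / (3! × 5!)
         = 56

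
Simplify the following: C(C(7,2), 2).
210

Explanation: C(7,2) = 21, then C(21, 2) = 210.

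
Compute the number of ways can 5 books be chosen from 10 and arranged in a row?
30,240
P(10,5) = 10!/(10-5)! = 30,240.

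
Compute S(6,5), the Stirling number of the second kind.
15

Reasoning: Using the Stirling recurrence: S(n,k) = k·S(n-1,k) + S(n-1,k-1)
S(6,5) = 5·S(5,5) + S(5,4)
         = 5·1 + 10
         = 5 + 10
         = 15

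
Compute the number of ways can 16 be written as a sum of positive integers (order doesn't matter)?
Pentagonal recurrence p(n) = p(n−1) + p(n−2) − p(n−5) − p(n−7) + …: p(16) = p(15) + p(14) − p(11) − p(9) + p(4) + p(1) = 176 + 135 − 56 − 30 + 5 + 1 = 231.

Answer: 231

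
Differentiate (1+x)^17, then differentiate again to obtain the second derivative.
272(1+x)^15

First derivative: 17(1+x)^{16}. Second derivative: 17·16·(1+x)^{15} = 272(1+x)^{15}.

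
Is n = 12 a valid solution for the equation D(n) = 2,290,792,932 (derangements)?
No

D(12) = (12-1)·[D(11) + D(10)] = 11·[14,684,570 + 1,334,961] = 176,214,841, which does not equal 2,290,792,932.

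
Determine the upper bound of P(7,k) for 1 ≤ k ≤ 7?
5,040

Solution: P(7,k) increases in k, so maximum at k = 7: 7! = 5,040.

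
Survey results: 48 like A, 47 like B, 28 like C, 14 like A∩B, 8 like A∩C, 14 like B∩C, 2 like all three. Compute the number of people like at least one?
89

Explanation: |A∪B∪C| = 48+47+28-14-8-14+2 = 89.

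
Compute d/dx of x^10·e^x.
(10x^9 + x^10)e^x

Explanation: Product rule: d/dx[x^10]·e^x + x^10·d/dx[e^x] = 10x^{9}e^x + x^10e^x.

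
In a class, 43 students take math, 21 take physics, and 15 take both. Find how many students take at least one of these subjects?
49

|A∪B| = |A|+|B|-|A∩B| = 43+21-15 = 49.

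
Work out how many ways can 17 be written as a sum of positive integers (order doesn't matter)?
Pentagonal recurrence p(n) = p(n−1) + p(n−2) − p(n−5) − p(n−7) + …: p(17) = p(16) + p(15) − p(12) − p(10) + p(5) + p(2) = 231 + 176 − 77 − 42 + 7 + 2 = 297.

Answer: 297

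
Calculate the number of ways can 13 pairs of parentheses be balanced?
742,900

Using the Catalan number formula: C_n = C(2n, n) / (n+1)
C_13 = C(26, 13) / (13+1)
     = 10400600 / 14
     = 742,900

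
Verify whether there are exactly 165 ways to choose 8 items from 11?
True

C(11,8) = 165.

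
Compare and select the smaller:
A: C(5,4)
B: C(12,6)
A

Solution: A=C(5,4)=5, B=C(12,6)=924.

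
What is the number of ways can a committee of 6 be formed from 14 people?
C(14,6) = 14! / (6! × (14-6)!)
         = 14! / (6! × 8!)
         = 3,003

Answer: 3,003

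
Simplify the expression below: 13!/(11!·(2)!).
78

Working:
This is C(13,11) = 78.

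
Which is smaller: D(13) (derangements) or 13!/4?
D(13) = (13-1)·[D(12) + D(11)] = 12·[176,214,841 + 14,684,570] = 2,290,792,932; 13!/4 = 6,227,020,800/4 = 1,556,755,200.
Final answer: 13!/4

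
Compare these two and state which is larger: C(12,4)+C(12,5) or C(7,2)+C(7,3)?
C(12,4)+C(12,5)

Reasoning: First=1,287, Second=56.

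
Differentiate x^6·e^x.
(6x^5 + x^6)e^x

Reasoning: Product rule: d/dx[x^6]·e^x + x^6·d/dx[e^x] = 6x^{5}e^x + x^6e^x.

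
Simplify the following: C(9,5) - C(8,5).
70

Explanation: C(9,5) - C(8,5) = C(8,4) = 70.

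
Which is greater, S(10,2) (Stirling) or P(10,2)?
S(10,2)
S(10,2) = 2·S(9,2) + S(9,1) = 2·255 + 1 = 511; P(10,2) = 90.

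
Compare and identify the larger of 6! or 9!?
9!

6!=720, 9!=362,880. 9! > 6!.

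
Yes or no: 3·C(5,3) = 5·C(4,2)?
Yes
Absorption identity k·C(n,k) = n·C(n-1,k-1). LHS = 3·10 = 30; RHS = 5·6 = 30.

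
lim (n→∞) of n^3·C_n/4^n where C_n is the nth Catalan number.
C_n ~ 4^n/(n^(3/2)√π), so n^3·C_n/4^n ~ n^(3 − 3/2)/√π → ∞.

Answer: ∞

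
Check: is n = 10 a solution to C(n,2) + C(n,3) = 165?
Yes

C(10,2) + C(10,3) = 45 + 120 = 165, which equals 165.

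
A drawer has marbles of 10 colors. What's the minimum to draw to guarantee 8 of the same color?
71

Solution: Worst case: 7 of each = 70. One more: 71.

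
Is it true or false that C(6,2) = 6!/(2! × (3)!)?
False

The correct denominator is 2!×4!, giving C(6,2) = 15; the stated RHS is 6!/(2!×3!) = 60 ≠ 15, so the statement does not hold.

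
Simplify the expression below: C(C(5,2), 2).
45

C(5,2) = 10, then C(10, 2) = 45.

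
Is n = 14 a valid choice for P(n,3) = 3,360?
No
P(14,3) = 14·13·12 = 2,184, which does not equal 3,360.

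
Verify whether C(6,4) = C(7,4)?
False

LHS = C(6,4) = 15; RHS = C(7,4) = 35. 15 ≠ 35, so the statement does not hold.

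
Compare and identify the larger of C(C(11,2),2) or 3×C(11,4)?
C(C(11,2),2)

Solution: C(C(11,2),2)=1,485, 3×C(11,4)=990.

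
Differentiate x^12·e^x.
(12x^11 + x^12)e^x

Solution: Product rule: d/dx[x^12]·e^x + x^12·d/dx[e^x] = 12x^{11}e^x + x^12e^x.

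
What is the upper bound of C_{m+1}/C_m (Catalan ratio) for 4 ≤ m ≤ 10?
7/2
C_{m+1}/C_m = 2(2m+1)/(m+2), which increases with m. Maximum at m = 10: 2·21/12 = 7/2.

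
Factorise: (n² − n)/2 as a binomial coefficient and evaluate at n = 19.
C(n,2); C(19,2) = 171

Reasoning: (n² − n)/2 = n(n−1)/2 = C(n,2). At n = 19: C(19,2) = 171.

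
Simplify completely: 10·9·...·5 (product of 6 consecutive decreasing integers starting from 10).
151,200

This is P(10,6) = 10!/(4)! = 151,200.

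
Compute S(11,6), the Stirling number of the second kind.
179,487

Reasoning: Using the Stirling recurrence: S(n,k) = k·S(n-1,k) + S(n-1,k-1)
S(11,6) = 6·S(10,6) + S(10,5)
         = 6·22827 + 42525
         = 136962 + 42525
         = 179,487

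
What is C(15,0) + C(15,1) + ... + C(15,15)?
Sum of binomial coefficients = 2^15 = 32,768.

Answer: 32,768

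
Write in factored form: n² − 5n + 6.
(n − 2)(n − 3)

Explanation: Seek roots whose sum is 5 and product is 6: (2, 3). So n² − 5n + 6 = (n − 2)(n − 3).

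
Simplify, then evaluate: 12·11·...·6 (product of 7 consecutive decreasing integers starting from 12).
3,991,680

Working:
This is P(12,7) = 12!/(5)! = 3,991,680.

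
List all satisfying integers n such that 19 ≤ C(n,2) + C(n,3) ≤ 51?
5, 6

Explanation: C(4,2)+C(4,3)=10; C(5,2)+C(5,3)=20; C(6,2)+C(6,3)=35; C(7,2)+C(7,3)=56. So valid n = 5, 6.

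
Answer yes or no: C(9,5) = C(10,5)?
No

Reasoning: LHS = C(9,5) = 126; RHS = C(10,5) = 252. 126 ≠ 252, so the statement does not hold.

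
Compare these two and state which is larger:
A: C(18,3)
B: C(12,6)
B

Working:
A=C(18,3)=816, B=C(12,6)=924.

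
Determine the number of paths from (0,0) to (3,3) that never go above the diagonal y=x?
5

Reasoning: Counted by the Catalan number C_3: C_3 = C(6,3)/(3+1) = 20/4 = 5.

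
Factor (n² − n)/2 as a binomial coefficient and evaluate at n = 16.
(n² − n)/2 = n(n−1)/2 = C(n,2). At n = 16: C(16,2) = 120.

Answer: C(n,2); C(16,2) = 120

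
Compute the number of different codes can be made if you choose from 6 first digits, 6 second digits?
36
By the multiplication principle: 6 × 6 = 36.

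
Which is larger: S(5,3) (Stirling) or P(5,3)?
P(5,3)

Reasoning: S(5,3) = 3·S(4,3) + S(4,2) = 3·6 + 7 = 25; P(5,3) = 60.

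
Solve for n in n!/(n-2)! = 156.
13

Reasoning: n!/(n-2)! = n×(n-1), a product of 2 consecutive integers ≈ (n−0.5)^2. 156^(1/2) + 0.5 ≈ 13.0; check n = 13: 13×12 = 156 ✓. So n = 13.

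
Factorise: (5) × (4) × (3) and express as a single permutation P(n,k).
Product of 3 consecutive descending integers starting at 5: P(5,3) = 5!/2! = 60.

Answer: P(5,3) = 5!/(2)!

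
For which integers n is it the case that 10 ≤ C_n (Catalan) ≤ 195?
4, 5, 6

Explanation: C_3=5; C_4=14; C_5=42; C_6=132; C_7=429. So valid n = 4, 5, 6.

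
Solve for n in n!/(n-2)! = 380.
20

Explanation: n!/(n-2)! = n×(n-1), a product of 2 consecutive integers ≈ (n−0.5)^2. 380^(1/2) + 0.5 ≈ 20.0; check n = 20: 20×19 = 380 ✓. So n = 20.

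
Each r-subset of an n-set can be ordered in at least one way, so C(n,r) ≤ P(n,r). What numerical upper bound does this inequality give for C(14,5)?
240,240

P(14,5) = 14·13·12·11·10 = 240,240, so C(14,5) ≤ 240,240. (The bound is loose by a factor of 5! = 120: C(14,5) = 240,240/120 = 2,002.)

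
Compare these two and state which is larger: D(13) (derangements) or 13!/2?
13!/2

D(13) = (13-1)·[D(12) + D(11)] = 12·[176,214,841 + 14,684,570] = 2,290,792,932; 13!/2 = 6,227,020,800/2 = 3,113,510,400.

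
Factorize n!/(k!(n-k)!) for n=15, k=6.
This is the binomial coefficient C(15,6) = 5,005.
Final answer: C(15,6) = 5,005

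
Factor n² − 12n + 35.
(n − 5)(n − 7)

Seek roots whose sum is 12 and product is 35: (5, 7). So n² − 12n + 35 = (n − 5)(n − 7).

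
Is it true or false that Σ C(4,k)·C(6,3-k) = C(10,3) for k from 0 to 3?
Vandermonde's identity gives C(10,3) = 120; RHS C(10,3) = 120.
Final answer: True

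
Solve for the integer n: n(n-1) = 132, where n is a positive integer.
12
n² − n − 132 = 0, so n = (1 ± √(1 + 4·132))/2 = (1 ± √529)/2 = (1 ± 23)/2, i.e. n = 12 or n = -11. Taking the positive root, n = 12 (check: 12×11 = 132).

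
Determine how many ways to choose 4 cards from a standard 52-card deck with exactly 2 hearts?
57,798

13 hearts and 39 non-hearts: C(13,2) × C(39,2) = 78 × 741 = 57,798.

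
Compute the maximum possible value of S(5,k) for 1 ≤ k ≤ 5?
25
Row S(5,k) for k = 1..5 (via S(n,k) = k·S(n−1,k) + S(n−1,k−1)): 1, 15, 25, 10, 1. The row is unimodal; maximum at k = 3: 25.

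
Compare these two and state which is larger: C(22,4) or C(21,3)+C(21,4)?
Equal

Reasoning: By Pascal's identity: C(22,4) = C(21,3)+C(21,4) = 7,315. Equal.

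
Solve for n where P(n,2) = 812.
29

P(n,2) = n(n−1) is increasing in n; n(n−1) ≈ (n−0.5)^2 = 812 gives n ≈ 29.0. Check: P(27,2) = 702, P(28,2) = 756, P(29,2) = 812 ✓. So n = 29.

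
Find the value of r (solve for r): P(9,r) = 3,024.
P(9,r) = 9·8·…·(9−r+1), a product of r factors. Multiplying down from 9: 9 = 9; 9·8 = 72; 9·8·7 = 504; 9·8·7·6 = 3,024 ✓ (4 factors). So r = 4.

Answer: 4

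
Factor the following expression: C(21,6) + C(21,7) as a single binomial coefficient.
C(22,7)

Solution: By Pascal's identity: C(21,6) + C(21,7) = C(22,7) = 170,544.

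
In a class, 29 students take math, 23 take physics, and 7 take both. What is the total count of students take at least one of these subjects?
45

Explanation: |A∪B| = |A|+|B|-|A∩B| = 29+23-7 = 45.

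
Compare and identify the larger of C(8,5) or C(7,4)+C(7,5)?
By Pascal's identity: C(8,5) = C(7,4)+C(7,5) = 56. Equal.

Answer: Equal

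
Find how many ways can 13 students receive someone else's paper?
2,290,792,932
Using D(n) = (n-1)[D(n-1) + D(n-2)]:
D(13) = (13-1) × [D(12) + D(11)]
      = 12 × [176214841 + 14684570]
      = 12 × 190899411
      = 2,290,792,932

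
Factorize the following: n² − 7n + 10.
(n − 2)(n − 5)

Reasoning: Seek roots whose sum is 7 and product is 10: (2, 5). So n² − 7n + 10 = (n − 2)(n − 5).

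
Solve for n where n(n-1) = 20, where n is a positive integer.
5

Working:
n² − n − 20 = 0, so n = (1 ± √(1 + 4·20))/2 = (1 ± √81)/2 = (1 ± 9)/2, i.e. n = 5 or n = -4. Taking the positive root, n = 5 (check: 5×4 = 20).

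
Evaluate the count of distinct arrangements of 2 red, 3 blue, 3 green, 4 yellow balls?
Multinomial: 12!/(2! × 3! × 3! × 4!) = 277,200.

Answer: 277,200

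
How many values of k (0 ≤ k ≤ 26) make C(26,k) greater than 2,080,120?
9

Working:
Row 26 is unimodal and symmetric about k=26/2. C(26,8)=1,562,275 ≤ 2,080,120; C(26,9)=3,124,550 > 2,080,120; by symmetry C(26,k) > 2,080,120 for k = 9..17. That's 17 - 9 + 1 = 9 values.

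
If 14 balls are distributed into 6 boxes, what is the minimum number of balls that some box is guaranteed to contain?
3

Pigeonhole: ⌈14/6⌉ = 3.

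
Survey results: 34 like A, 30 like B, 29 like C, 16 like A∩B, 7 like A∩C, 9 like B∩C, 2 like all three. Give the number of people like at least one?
63

Solution: |A∪B∪C| = 34+30+29-16-7-9+2 = 63.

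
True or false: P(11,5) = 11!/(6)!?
Permutation formula P(n,k) = n!/(n-k)!: 11!/6! = 39,916,800/720 = 55,440 = P(11,5). The statement holds.

Answer: True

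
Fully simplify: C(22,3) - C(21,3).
210

Working:
C(22,3) - C(21,3) = C(21,2) = 210.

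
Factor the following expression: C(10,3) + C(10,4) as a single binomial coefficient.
C(11,4)

Solution: By Pascal's identity: C(10,3) + C(10,4) = C(11,4) = 330.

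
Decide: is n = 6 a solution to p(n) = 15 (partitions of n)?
No

Working:
Pentagonal recurrence p(n) = p(n−1) + p(n−2) − p(n−5) − p(n−7) + …: p(6) = p(5) + p(4) − p(1) = 7 + 5 − 1 = 11, which does not equal 15.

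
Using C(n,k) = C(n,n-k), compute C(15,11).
1,365

Explanation: C(15,11) = C(15,4) = 1,365.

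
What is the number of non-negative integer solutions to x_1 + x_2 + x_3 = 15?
C(15+3-1, 3-1) = 136.

Answer: 136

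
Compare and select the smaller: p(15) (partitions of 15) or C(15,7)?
Pentagonal recurrence p(n) = p(n−1) + p(n−2) − p(n−5) − p(n−7) + …: p(15) = p(14) + p(13) − p(10) − p(8) + p(3) + p(0) = 135 + 101 − 42 − 22 + 3 + 1 = 176; C(15,7) = 6,435.

Answer: p(15)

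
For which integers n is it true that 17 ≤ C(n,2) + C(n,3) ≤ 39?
5, 6

Reasoning: C(4,2)+C(4,3)=10; C(5,2)+C(5,3)=20; C(6,2)+C(6,3)=35; C(7,2)+C(7,3)=56. So valid n = 5, 6.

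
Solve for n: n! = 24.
4
n! is strictly increasing. 2! = 2, 3! = 6, 4! = 24 ✓. So n = 4.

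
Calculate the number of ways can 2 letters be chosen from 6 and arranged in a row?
30

Solution: P(6,2) = 6!/(6-2)! = 30.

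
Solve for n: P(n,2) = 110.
11

Solution: P(n,2) = n(n−1) is increasing in n; n(n−1) ≈ (n−0.5)^2 = 110 gives n ≈ 11.0. Check: P(9,2) = 72, P(10,2) = 90, P(11,2) = 110 ✓. So n = 11.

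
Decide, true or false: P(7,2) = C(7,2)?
False
P(7,2) = 42 but C(7,2) = 21; they differ by a factor of 2! = 2, so the statement does not hold.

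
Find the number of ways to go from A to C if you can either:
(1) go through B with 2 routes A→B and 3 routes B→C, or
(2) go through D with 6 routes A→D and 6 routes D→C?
42

Explanation: Route via B: 2×3=6. Route via D: 6×6=36. Total: 42.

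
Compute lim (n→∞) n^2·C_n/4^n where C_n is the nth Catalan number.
∞

Solution: C_n ~ 4^n/(n^(3/2)√π), so n^2·C_n/4^n ~ n^(2 − 3/2)/√π → ∞.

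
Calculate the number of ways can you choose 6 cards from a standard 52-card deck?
20,358,520

Explanation: C(52,6) = 20,358,520.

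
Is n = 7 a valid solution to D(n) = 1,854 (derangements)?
Yes

Explanation: D(7) = (7-1)·[D(6) + D(5)] = 6·[265 + 44] = 1,854, which equals 1,854.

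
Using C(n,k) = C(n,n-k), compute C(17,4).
2,380

Solution: C(17,4) = C(17,13) = 2,380.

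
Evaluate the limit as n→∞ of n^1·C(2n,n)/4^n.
∞

Working:
C(2n,n) ~ 4^n/√(πn), so n^1·C(2n,n)/4^n ~ n^(1 − 1/2)/√π → ∞.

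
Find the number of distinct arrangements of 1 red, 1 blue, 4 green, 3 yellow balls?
2,520
Multinomial: 9!/(1! × 1! × 4! × 3!) = 2,520.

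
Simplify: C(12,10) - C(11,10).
55

Working:
C(12,10) - C(11,10) = C(11,9) = 55.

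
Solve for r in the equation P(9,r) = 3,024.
4

P(9,r) = 9·8·…·(9−r+1), a product of r factors. Multiplying down from 9: 9 = 9; 9·8 = 72; 9·8·7 = 504; 9·8·7·6 = 3,024 ✓ (4 factors). So r = 4.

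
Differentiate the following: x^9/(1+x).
(9x^8(1+x) - x^9)/(1+x)²

Explanation: Quotient rule: [9x^{8}(1+x) - x^9]/(1+x)².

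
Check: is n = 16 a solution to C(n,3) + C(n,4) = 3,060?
No

Working:
C(16,3) + C(16,4) = 560 + 1,820 = 2,380, which does not equal 3,060.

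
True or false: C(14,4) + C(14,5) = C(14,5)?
False

Reasoning: Pascal's identity gives C(15,5) = 3,003, whereas C(14,5) = 2,002.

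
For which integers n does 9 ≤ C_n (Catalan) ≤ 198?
C_3=5; C_4=14; C_5=42; C_6=132; C_7=429. So valid n = 4, 5, 6.
Final answer: 4, 5, 6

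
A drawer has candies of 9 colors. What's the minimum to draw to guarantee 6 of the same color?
46

Solution: Worst case: 5 of each = 45. One more: 46.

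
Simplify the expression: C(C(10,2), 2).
990

Solution: C(10,2) = 45, then C(45, 2) = 990.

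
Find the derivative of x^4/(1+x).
(4x^3(1+x) - x^4)/(1+x)²

Working:
Quotient rule: [4x^{3}(1+x) - x^4]/(1+x)².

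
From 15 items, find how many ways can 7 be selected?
6,435

Solution: C(15,7) = 15! / (7! × (15-7)!)
         = 15! / (7! × 8!)
         = 6,435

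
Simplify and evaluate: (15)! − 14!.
1,220,496,076,800

(15)! − 14! = (15)·14! − 14! = (15−1)·14! = 14·14! = 1,220,496,076,800.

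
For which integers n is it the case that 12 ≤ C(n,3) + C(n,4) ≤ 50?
5, 6
C(4,3)+C(4,4)=5; C(5,3)+C(5,4)=15; C(6,3)+C(6,4)=35; C(7,3)+C(7,4)=70. So valid n = 5, 6.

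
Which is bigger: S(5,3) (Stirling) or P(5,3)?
S(5,3) = 3·S(4,3) + S(4,2) = 3·6 + 7 = 25; P(5,3) = 60.
Final answer: P(5,3)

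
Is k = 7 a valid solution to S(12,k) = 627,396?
S(12,7) = 7·S(11,7) + S(11,6) = 7·63,987 + 179,487 = 627,396, which equals 627,396.

Answer: Yes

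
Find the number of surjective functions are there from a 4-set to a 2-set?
Onto functions = 2! × S(4,2)
First compute S(4,2) via recurrence:
Using the Stirling recurrence: S(n,k) = k·S(n-1,k) + S(n-1,k-1)
S(4,2) = 2·S(3,2) + S(3,1)
         = 2·3 + 1
         = 6 + 1
         = 7
Then: 2 × 7 = 14

Answer: 14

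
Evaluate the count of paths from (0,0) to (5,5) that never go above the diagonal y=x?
42

Counted by the Catalan number C_5: C_5 = C(10,5)/(5+1) = 252/6 = 42.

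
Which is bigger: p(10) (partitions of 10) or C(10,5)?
C(10,5)

Working:
Pentagonal recurrence p(n) = p(n−1) + p(n−2) − p(n−5) − p(n−7) + …: p(10) = p(9) + p(8) − p(5) − p(3) = 30 + 22 − 7 − 3 = 42; C(10,5) = 252.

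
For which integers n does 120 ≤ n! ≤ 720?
5, 6
n! is strictly increasing; 5! = 120 and 6! = 720, so valid n = 5, 6.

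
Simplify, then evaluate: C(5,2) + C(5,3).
By Pascal's identity: C(6,3) = 20.
Final answer: 20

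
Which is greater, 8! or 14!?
8!=40,320, 14!=87,178,291,200. 14! > 8!.
Final answer: 14!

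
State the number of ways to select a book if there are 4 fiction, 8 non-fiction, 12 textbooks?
24

Solution: By the addition principle: 4 + 8 + 12 = 24.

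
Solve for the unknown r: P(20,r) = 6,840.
P(20,r) = 20·19·…·(20−r+1), a product of r factors. Multiplying down from 20: 20 = 20; 20·19 = 380; 20·19·18 = 6,840 ✓ (3 factors). So r = 3.

Answer: 3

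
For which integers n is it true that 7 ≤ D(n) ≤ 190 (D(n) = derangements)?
Using D(n) = (n−1)[D(n−1) + D(n−2)] with D(1)=0, D(2)=1: D(3)=2; D(4)=9; D(5)=44; D(6)=265. So valid n = 4, 5.
Final answer: 4, 5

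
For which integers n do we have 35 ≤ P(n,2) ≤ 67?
7, 8

Reasoning: P(6,2)=30; P(7,2)=42; P(8,2)=56; P(9,2)=72. So valid n = 7, 8.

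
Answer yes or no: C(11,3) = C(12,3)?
No

Working:
LHS = C(11,3) = 165; RHS = C(12,3) = 220. 165 ≠ 220, so the statement does not hold.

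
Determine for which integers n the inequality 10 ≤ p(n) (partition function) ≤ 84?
Tabulating p(n) via p(n) = p(n−1) + p(n−2) − p(n−5) − p(n−7) + …: p(5)=7; p(6)=11; p(7)=15; p(8)=22; p(9)=30; p(10)=42; p(11)=56; p(12)=77; p(13)=101. So valid n = 6, 7, 8, 9, 10, 11, 12.

Answer: 6, 7, 8, 9, 10, 11, 12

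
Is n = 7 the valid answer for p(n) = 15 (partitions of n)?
Yes
Pentagonal recurrence p(n) = p(n−1) + p(n−2) − p(n−5) − p(n−7) + …: p(7) = p(6) + p(5) − p(2) − p(0) = 11 + 7 − 2 − 1 = 15, which equals 15.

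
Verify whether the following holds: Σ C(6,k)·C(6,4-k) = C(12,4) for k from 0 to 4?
True

Vandermonde's identity gives C(12,4) = 495; RHS C(12,4) = 495.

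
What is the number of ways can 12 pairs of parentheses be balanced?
Using the Catalan number formula: C_n = C(2n, n) / (n+1)
C_12 = C(24, 12) / (12+1)
     = 2704156 / 13
     = 208,012
Final answer: 208,012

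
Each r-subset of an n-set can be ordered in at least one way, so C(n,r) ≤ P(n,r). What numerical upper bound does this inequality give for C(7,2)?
42

Explanation: P(7,2) = 7·6 = 42, so C(7,2) ≤ 42. (The bound is loose by a factor of 2! = 2: C(7,2) = 42/2 = 21.)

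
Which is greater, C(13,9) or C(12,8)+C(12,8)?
C(12,8)+C(12,8)

Reasoning: C(13,9)=715; C(12,8)+C(12,8)=495+495=990.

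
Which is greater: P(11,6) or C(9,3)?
P(11,6)

Reasoning: P(11,6)=332,640, C(9,3)=84.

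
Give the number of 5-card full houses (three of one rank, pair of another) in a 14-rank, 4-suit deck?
Triple rank: 14. Triple suits: C(4,3)=4. Pair rank: 13. Pair suits: C(4,2)=6. Total: 4,368.

Answer: 4,368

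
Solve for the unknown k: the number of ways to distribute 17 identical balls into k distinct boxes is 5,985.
5

Explanation: Stars and bars: the count is C(17+k−1, k−1), increasing in k. k=3: C(19,2) = 171, k=4: C(20,3) = 1,140, k=5: C(21,4) = 5,985 ✓. So k = 5.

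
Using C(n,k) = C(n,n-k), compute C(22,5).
26,334

Explanation: C(22,5) = C(22,17) = 26,334.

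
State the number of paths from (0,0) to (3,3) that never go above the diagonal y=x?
Counted by the Catalan number C_3: C_3 = C(6,3)/(3+1) = 20/4 = 5.

Answer: 5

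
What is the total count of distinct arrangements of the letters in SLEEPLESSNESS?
1,081,080

Reasoning: Word has 13 letters (S=5, L=2, E=4, P=1, N=1). Arrangements: 13!/Π(k!) = 1,081,080.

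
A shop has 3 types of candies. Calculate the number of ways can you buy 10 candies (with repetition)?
Stars and bars: C(10+3-1, 10) = C(12, 10) = 66.

Answer: 66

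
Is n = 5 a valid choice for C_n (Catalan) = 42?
C_5 = C(10,5)/(5+1) = 252/6 = 42, which equals 42.

Answer: Yes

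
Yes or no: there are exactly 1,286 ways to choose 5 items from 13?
C(13,5) = 1,287 ≠ 1286.

Answer: No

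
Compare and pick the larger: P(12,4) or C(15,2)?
P(12,4)

Working:
P(12,4)=11,880, C(15,2)=105.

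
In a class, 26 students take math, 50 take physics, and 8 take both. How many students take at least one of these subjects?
68

Explanation: |A∪B| = |A|+|B|-|A∩B| = 26+50-8 = 68.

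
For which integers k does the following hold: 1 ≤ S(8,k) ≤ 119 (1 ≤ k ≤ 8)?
S(8,1)=1; S(8,2)=127; S(8,3)=966; S(8,4)=1,701; S(8,5)=1,050; S(8,6)=266; S(8,7)=28; S(8,8)=1. So valid k = 1, 7, 8.
Final answer: 1, 7, 8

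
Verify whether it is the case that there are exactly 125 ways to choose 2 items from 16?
C(16,2) = 120 ≠ 125.
Final answer: False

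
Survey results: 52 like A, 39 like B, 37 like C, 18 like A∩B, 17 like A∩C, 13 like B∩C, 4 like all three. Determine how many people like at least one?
84

Explanation: |A∪B∪C| = 52+39+37-18-17-13+4 = 84.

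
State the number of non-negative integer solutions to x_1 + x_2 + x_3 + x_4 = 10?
286

Explanation: C(10+4-1, 4-1) = 286.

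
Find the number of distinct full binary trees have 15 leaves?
2,674,440

Solution: Using the Catalan number formula: C_n = C(2n, n) / (n+1)
C_14 = C(28, 14) / (14+1)
     = 40116600 / 15
     = 2,674,440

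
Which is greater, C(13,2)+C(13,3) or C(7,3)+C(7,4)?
C(13,2)+C(13,3)

Reasoning: First=364, Second=70.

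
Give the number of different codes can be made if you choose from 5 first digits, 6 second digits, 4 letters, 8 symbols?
960

Solution: By the multiplication principle: 5 × 6 × 4 × 8 = 960.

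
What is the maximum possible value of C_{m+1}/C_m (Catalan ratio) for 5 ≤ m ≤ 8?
17/5

C_{m+1}/C_m = 2(2m+1)/(m+2), which increases with m. Maximum at m = 8: 2·17/10 = 17/5.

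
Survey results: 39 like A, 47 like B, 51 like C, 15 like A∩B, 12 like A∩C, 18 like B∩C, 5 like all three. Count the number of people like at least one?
|A∪B∪C| = 39+47+51-15-12-18+5 = 97.
Final answer: 97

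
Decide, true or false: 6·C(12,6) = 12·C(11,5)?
Absorption identity k·C(n,k) = n·C(n-1,k-1). LHS = 6·924 = 5,544; RHS = 12·462 = 5,544.
Final answer: True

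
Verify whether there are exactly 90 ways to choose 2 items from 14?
False
C(14,2) = 91 ≠ 90.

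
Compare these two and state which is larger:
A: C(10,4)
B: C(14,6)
A=C(10,4)=210, B=C(14,6)=3,003.

Answer: B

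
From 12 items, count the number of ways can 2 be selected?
C(12,2) = 12! / (2! × (12-2)!)
         = 12! / (2! × 10!)
         = 66
Final answer: 66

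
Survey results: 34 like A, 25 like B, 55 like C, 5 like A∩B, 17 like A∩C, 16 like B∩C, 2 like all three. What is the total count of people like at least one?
78

Working:
|A∪B∪C| = 34+25+55-5-17-16+2 = 78.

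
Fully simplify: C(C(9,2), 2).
630

Working:
C(9,2) = 36, then C(36, 2) = 630.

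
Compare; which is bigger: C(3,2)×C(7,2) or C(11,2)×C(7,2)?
C(11,2)×C(7,2)

Reasoning: C(3,2)×C(7,2)=63, C(11,2)×C(7,2)=1,155.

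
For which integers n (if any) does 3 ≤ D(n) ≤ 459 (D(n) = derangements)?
4, 5, 6

Explanation: Using D(n) = (n−1)[D(n−1) + D(n−2)] with D(1)=0, D(2)=1: D(3)=2; D(4)=9; D(5)=44; D(6)=265; D(7)=1,854. So valid n = 4, 5, 6.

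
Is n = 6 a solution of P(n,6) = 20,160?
No

Explanation: P(6,6) = 6·5·4·3·2·1 = 720, which does not equal 20,160.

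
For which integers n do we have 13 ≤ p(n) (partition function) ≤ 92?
Tabulating p(n) via p(n) = p(n−1) + p(n−2) − p(n−5) − p(n−7) + …: p(6)=11; p(7)=15; p(8)=22; p(9)=30; p(10)=42; p(11)=56; p(12)=77; p(13)=101. So valid n = 7, 8, 9, 10, 11, 12.

Answer: 7, 8, 9, 10, 11, 12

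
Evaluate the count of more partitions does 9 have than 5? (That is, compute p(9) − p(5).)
Pentagonal recurrence p(n) = p(n−1) + p(n−2) − p(n−5) − p(n−7) + …: p(9) = p(8) + p(7) − p(4) − p(2) = 22 + 15 − 5 − 2 = 30.
p(5) = p(4) + p(3) − p(0) = 5 + 3 − 1 = 7.
Difference = 30 − 7 = 23.

Answer: 23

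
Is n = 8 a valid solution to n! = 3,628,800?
No

Explanation: 8! = 8·7! = 8·5,040 = 40,320, which does not equal 3,628,800.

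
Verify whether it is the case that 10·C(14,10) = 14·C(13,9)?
True

Working:
Absorption identity k·C(n,k) = n·C(n-1,k-1). LHS = 10·1001 = 10,010; RHS = 14·715 = 10,010.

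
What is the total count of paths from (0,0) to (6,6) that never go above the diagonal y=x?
Counted by the Catalan number C_6: C_6 = C(12,6)/(6+1) = 924/7 = 132.
Final answer: 132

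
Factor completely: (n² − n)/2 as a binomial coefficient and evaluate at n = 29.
C(n,2); C(29,2) = 406

Working:
(n² − n)/2 = n(n−1)/2 = C(n,2). At n = 29: C(29,2) = 406.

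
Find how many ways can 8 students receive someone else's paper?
Using D(n) = (n-1)[D(n-1) + D(n-2)]:
D(8) = (8-1) × [D(7) + D(6)]
      = 7 × [1854 + 265]
      = 7 × 2119
      = 14,833

Answer: 14,833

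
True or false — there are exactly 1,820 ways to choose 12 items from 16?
True

Explanation: C(16,12) = 1,820.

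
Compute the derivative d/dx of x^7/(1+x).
(7x^6(1+x) - x^7)/(1+x)²

Quotient rule: [7x^{6}(1+x) - x^7]/(1+x)².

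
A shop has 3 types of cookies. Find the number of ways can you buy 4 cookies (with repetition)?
15
Stars and bars: C(4+3-1, 4) = C(6, 4) = 15.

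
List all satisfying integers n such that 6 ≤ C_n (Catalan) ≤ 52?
C_3=5; C_4=14; C_5=42; C_6=132. So valid n = 4, 5.

Answer: 4, 5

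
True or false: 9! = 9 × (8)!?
True

Working:
By definition n! = n × (n-1)!, so 9! = 9 × 8!.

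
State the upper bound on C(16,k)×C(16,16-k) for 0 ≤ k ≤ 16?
165,636,900

Solution: C(16,k)·C(16,16-k) = C(16,k)², maximised at the centre k = 8: C(16,8)² = 165,636,900.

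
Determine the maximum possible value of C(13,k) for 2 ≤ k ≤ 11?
C(13,k) is maximised at the centre of the row: C(13,6) = 1,716.
Final answer: 1,716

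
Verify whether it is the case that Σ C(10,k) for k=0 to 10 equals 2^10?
Binomial theorem: Σ C(10,k) = (1+1)^10 = 2^10 = 1,024; RHS 2^10 = 1,024.

Answer: True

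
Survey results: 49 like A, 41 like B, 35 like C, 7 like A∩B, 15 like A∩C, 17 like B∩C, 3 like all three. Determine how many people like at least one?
89

Explanation: |A∪B∪C| = 49+41+35-7-15-17+3 = 89.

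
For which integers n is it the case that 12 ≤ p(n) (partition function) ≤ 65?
7, 8, 9, 10, 11

Tabulating p(n) via p(n) = p(n−1) + p(n−2) − p(n−5) − p(n−7) + …: p(6)=11; p(7)=15; p(8)=22; p(9)=30; p(10)=42; p(11)=56; p(12)=77. So valid n = 7, 8, 9, 10, 11.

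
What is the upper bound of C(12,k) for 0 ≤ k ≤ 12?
924

Reasoning: Maximum at k = 6: C(12,6) = 924.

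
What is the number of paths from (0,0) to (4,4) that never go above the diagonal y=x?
14

Counted by the Catalan number C_4: C_4 = C(8,4)/(4+1) = 70/5 = 14.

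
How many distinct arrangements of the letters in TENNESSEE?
3,780

Solution: Word has 9 letters (T=1, E=4, N=2, S=2). Arrangements: 9!/Π(k!) = 3,780.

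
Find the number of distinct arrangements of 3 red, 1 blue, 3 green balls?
Multinomial: 7!/(3! × 1! × 3!) = 140.
Final answer: 140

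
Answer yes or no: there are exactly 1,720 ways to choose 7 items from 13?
No

C(13,7) = 1,716 ≠ 1720.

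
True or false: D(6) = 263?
False

Working:
Derangements of 6 elements: D(6) = (6-1)·[D(5) + D(4)] = 5·[44 + 9] = 265.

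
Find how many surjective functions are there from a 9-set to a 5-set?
834,120
Onto functions = 5! × S(9,5)
First compute S(9,5) via recurrence:
Using the Stirling recurrence: S(n,k) = k·S(n-1,k) + S(n-1,k-1)
S(9,5) = 5·S(8,5) + S(8,4)
         = 5·1050 + 1701
         = 5250 + 1701
         = 6,951
Then: 120 × 6951 = 834,120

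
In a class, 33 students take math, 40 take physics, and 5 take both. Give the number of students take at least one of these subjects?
68

Explanation: |A∪B| = |A|+|B|-|A∩B| = 33+40-5 = 68.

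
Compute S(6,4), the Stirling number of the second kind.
65

Explanation: Using the Stirling recurrence: S(n,k) = k·S(n-1,k) + S(n-1,k-1)
S(6,4) = 4·S(5,4) + S(5,3)
         = 4·10 + 25
         = 40 + 25
         = 65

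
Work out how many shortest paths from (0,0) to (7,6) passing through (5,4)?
To (5,4): C(9,5)=126. From there: C(4,2)=6. Total: 756.
Final answer: 756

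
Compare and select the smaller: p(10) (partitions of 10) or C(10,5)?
p(10)

Working:
Pentagonal recurrence p(n) = p(n−1) + p(n−2) − p(n−5) − p(n−7) + …: p(10) = p(9) + p(8) − p(5) − p(3) = 30 + 22 − 7 − 3 = 42; C(10,5) = 252.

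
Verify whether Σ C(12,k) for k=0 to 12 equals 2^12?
True

Explanation: Binomial theorem: Σ C(12,k) = (1+1)^12 = 2^12 = 4,096; RHS 2^12 = 4,096.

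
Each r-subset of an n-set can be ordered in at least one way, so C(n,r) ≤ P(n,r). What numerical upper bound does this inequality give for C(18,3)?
4,896

Explanation: P(18,3) = 18·17·16 = 4,896, so C(18,3) ≤ 4,896. (The bound is loose by a factor of 3! = 6: C(18,3) = 4,896/6 = 816.)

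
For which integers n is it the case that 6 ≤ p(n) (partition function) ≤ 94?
Tabulating p(n) via p(n) = p(n−1) + p(n−2) − p(n−5) − p(n−7) + …: p(4)=5; p(5)=7; p(6)=11; p(7)=15; p(8)=22; p(9)=30; p(10)=42; p(11)=56; p(12)=77; p(13)=101. So valid n = 5, 6, 7, 8, 9, 10, 11, 12.

Answer: 5, 6, 7, 8, 9, 10, 11, 12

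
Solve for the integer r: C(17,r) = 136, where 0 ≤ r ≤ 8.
2

Working:
C(17,r) is increasing for 0 ≤ r ≤ 8. Stepping up (C(17,r+1) = C(17,r)·(17−r)/(r+1)): C(17,1) = 17, C(17,2) = 136 ✓. So r = 2.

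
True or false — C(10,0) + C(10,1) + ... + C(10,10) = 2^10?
True
Binomial theorem with x = y = 1: Σ C(10,i) = (1+1)^10 = 2^10 = 1,024. The statement holds.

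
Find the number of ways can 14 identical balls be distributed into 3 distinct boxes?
120

Solution: C(14+3-1, 3-1) = C(16, 2) = 120.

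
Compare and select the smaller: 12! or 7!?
7!

Solution: 12!=479,001,600, 7!=5,040. 12! > 7!.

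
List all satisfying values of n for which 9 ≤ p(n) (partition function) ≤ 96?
Tabulating p(n) via p(n) = p(n−1) + p(n−2) − p(n−5) − p(n−7) + …: p(5)=7; p(6)=11; p(7)=15; p(8)=22; p(9)=30; p(10)=42; p(11)=56; p(12)=77; p(13)=101. So valid n = 6, 7, 8, 9, 10, 11, 12.
Final answer: 6, 7, 8, 9, 10, 11, 12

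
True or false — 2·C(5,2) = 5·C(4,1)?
Absorption identity k·C(n,k) = n·C(n-1,k-1). LHS = 2·10 = 20; RHS = 5·4 = 20.
Final answer: True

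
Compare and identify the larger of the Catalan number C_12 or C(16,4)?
C_12

Explanation: C_12 = C(24,12)/(12+1) = 2,704,156/13 = 208,012; C(16,4) = 1,820.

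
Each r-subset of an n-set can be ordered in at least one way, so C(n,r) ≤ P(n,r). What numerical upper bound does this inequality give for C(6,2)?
P(6,2) = 6·5 = 30, so C(6,2) ≤ 30. (The bound is loose by a factor of 2! = 2: C(6,2) = 30/2 = 15.)
Final answer: 30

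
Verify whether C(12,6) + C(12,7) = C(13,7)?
True

Explanation: Pascal's identity: LHS = 924 + 792 = 1,716; RHS = C(13,7) = 1,716. Both sides agree, so the statement holds.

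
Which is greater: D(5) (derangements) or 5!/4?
D(5) = (5-1)·[D(4) + D(3)] = 4·[9 + 2] = 44; 5!/4 = 120/4 = 30.
Final answer: D(5)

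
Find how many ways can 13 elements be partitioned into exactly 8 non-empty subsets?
1,899,612

Reasoning: This equals S(13,8), the Stirling number of the 2nd kind.
Using the Stirling recurrence: S(n,k) = k·S(n-1,k) + S(n-1,k-1)
S(13,8) = 8·S(12,8) + S(12,7)
         = 8·159027 + 627396
         = 1272216 + 627396
         = 1,899,612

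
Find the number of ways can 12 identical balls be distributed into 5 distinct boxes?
C(12+5-1, 5-1) = C(16, 4) = 1,820.

Answer: 1,820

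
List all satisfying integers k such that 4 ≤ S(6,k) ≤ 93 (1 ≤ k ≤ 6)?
2, 3, 4, 5

Reasoning: S(6,1)=1; S(6,2)=31; S(6,3)=90; S(6,4)=65; S(6,5)=15; S(6,6)=1. So valid k = 2, 3, 4, 5.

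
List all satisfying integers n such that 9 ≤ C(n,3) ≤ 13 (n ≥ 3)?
C(4,3)=4; C(5,3)=10; C(6,3)=20. So valid n = 5.

Answer: 5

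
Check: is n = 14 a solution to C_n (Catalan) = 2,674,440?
Yes

Working:
C_14 = C(28,14)/(14+1) = 40,116,600/15 = 2,674,440, which equals 2,674,440.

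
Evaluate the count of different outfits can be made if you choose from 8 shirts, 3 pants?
24

Explanation: By the multiplication principle: 8 × 3 = 24.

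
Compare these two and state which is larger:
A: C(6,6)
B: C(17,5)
B

Solution: A=C(6,6)=1, B=C(17,5)=6,188.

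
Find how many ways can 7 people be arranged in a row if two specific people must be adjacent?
1,440

Explanation: Treat pair as unit: (7-1)! arrangements × 2 internal orders = 1,440.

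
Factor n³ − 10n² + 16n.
n(n − 2)(n − 8)
n³ − 10n² + 16n = n(n² − 10n + 16) = n(n − 2)(n − 8).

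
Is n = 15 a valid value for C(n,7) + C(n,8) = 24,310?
No
C(15,7) + C(15,8) = 6,435 + 6,435 = 12,870, which does not equal 24,310.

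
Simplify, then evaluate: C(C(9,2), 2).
630

Solution: C(9,2) = 36, then C(36, 2) = 630.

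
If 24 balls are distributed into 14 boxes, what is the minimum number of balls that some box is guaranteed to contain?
2

Reasoning: Pigeonhole: ⌈24/14⌉ = 2.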